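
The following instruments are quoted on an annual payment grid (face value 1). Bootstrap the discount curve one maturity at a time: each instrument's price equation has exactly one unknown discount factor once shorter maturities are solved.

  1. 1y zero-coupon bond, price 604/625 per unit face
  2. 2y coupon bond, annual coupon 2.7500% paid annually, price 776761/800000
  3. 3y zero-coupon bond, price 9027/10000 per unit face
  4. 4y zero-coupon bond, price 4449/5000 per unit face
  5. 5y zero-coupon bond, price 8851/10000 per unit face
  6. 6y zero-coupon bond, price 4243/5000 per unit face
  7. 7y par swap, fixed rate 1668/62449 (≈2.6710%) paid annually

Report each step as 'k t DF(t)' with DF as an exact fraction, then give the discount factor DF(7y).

step 1 [1y] zero: DF = P = 604/625 ≈ 0.966400
step 2 [2y] bond c/1=11/400: DF=(776761/800000 − 11/400·(0.966400))/(1+11/400) = 9191/10000 ≈ 0.919100
step 3 [3y] zero: DF = P = 9027/10000 ≈ 0.902700
step 4 [4y] zero: DF = P = 4449/5000 ≈ 0.889800
step 5 [5y] zero: DF = P = 8851/10000 ≈ 0.885100
step 6 [6y] zero: DF = P = 4243/5000 ≈ 0.848600
step 7 [7y] swap r/1=1668/62449: DF=(1 − 1668/62449·(0.966400+0.919100+0.902700+0.889800+0.885100+0.848600))/(1+1668/62449) = 2083/2500 ≈ 0.833200

1 1 604/625
2 2 9191/10000
3 3 9027/10000
4 4 4449/5000
5 5 8851/10000
6 6 4243/5000
7 7 2083/2500
DF(7y) = 2083/2500 ≈ 0.833200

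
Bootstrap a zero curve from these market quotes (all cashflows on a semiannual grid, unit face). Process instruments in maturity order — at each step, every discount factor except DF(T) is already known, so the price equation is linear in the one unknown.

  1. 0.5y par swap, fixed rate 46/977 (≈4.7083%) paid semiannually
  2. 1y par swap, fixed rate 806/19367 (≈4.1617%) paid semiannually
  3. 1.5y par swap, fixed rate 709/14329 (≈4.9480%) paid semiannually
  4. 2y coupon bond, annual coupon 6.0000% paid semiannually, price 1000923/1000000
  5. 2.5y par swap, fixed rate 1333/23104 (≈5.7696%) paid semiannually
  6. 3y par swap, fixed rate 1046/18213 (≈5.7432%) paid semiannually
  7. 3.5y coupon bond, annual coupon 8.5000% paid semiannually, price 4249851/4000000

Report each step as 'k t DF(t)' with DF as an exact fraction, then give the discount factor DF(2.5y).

1 1/2 977/1000
2 1 9597/10000
3 3/2 9291/10000
4 2 8883/10000
5 5/2 8667/10000
6 3 8431/10000
7 7/2 1991/2500
DF(2.5y) = 8667/10000 ≈ 0.866700

step 1 [0.5y] swap r/2=23/977: DF=(1 − 23/977·(0))/(1+23/977) = 977/1000 ≈ 0.977000
step 2 [1y] swap r/2=403/19367: DF=(1 − 403/19367·(0.977000))/(1+403/19367) = 9597/10000 ≈ 0.959700
step 3 [1.5y] swap r/2=709/28658: DF=(1 − 709/28658·(0.977000+0.959700))/(1+709/28658) = 9291/10000 ≈ 0.929100
step 4 [2y] bond c/2=3/100: DF=(1000923/1000000 − 3/100·(0.977000+0.959700+0.929100))/(1+3/100) = 8883/10000 ≈ 0.888300
step 5 [2.5y] swap r/2=1333/46208: DF=(1 − 1333/46208·(0.977000+0.959700+0.929100+0.888300))/(1+1333/46208) = 8667/10000 ≈ 0.866700
step 6 [3y] swap r/2=523/18213: DF=(1 − 523/18213·(0.977000+0.959700+0.929100+0.888300+0.866700))/(1+523/18213) = 8431/10000 ≈ 0.843100
step 7 [3.5y] bond c/2=17/400: DF=(4249851/4000000 − 17/400·(0.977000+0.959700+0.929100+0.888300+0.866700+0.843100))/(1+17/400) = 1991/2500 ≈ 0.796400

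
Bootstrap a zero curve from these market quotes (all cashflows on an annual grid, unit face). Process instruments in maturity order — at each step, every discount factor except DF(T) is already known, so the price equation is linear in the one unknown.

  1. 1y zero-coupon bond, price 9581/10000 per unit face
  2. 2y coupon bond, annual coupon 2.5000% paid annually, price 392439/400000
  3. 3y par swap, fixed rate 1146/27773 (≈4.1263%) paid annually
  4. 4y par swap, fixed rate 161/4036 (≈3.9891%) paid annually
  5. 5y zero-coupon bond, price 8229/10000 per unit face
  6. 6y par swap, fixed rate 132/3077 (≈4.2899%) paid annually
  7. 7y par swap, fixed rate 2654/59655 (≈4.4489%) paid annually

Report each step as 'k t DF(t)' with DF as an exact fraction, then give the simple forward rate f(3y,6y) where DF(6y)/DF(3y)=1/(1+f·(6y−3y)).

1 1 9581/10000
2 2 4669/5000
3 3 4427/5000
4 4 8551/10000
5 5 8229/10000
6 6 1939/2500
7 7 3673/5000
f(3y,6y) = ((4427/5000)/(1939/2500) − 1)/(3) = 183/3878 ≈ 4.7189%

step 1 [1y] zero: DF = P = 9581/10000 ≈ 0.958100
step 2 [2y] bond c/1=1/40: DF=(392439/400000 − 1/40·(0.958100))/(1+1/40) = 4669/5000 ≈ 0.933800
step 3 [3y] swap r/1=1146/27773: DF=(1 − 1146/27773·(0.958100+0.933800))/(1+1146/27773) = 4427/5000 ≈ 0.885400
step 4 [4y] swap r/1=161/4036: DF=(1 − 161/4036·(0.958100+0.933800+0.885400))/(1+161/4036) = 8551/10000 ≈ 0.855100
step 5 [5y] zero: DF = P = 8229/10000 ≈ 0.822900
step 6 [6y] swap r/1=132/3077: DF=(1 − 132/3077·(0.958100+0.933800+0.885400+0.855100+0.822900))/(1+132/3077) = 1939/2500 ≈ 0.775600
step 7 [7y] swap r/1=2654/59655: DF=(1 − 2654/59655·(0.958100+0.933800+0.885400+0.855100+0.822900+0.775600))/(1+2654/59655) = 3673/5000 ≈ 0.734600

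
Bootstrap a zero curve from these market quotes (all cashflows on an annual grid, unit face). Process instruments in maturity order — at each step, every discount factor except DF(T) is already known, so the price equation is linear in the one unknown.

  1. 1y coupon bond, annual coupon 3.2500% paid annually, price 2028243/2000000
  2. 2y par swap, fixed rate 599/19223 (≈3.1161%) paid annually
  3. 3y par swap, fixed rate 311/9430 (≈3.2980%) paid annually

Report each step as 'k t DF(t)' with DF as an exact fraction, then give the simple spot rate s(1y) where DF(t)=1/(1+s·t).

step 1 [1y] bond c/1=13/400: DF=(2028243/2000000 − 13/400·(0))/(1+13/400) = 4911/5000 ≈ 0.982200
step 2 [2y] swap r/1=599/19223: DF=(1 − 599/19223·(0.982200))/(1+599/19223) = 9401/10000 ≈ 0.940100
step 3 [3y] swap r/1=311/9430: DF=(1 − 311/9430·(0.982200+0.940100))/(1+311/9430) = 9067/10000 ≈ 0.906700

1 1 4911/5000
2 2 9401/10000
3 3 9067/10000
s(1y) = (1/(4911/5000) − 1)/(1) = 89/4911 ≈ 1.8123%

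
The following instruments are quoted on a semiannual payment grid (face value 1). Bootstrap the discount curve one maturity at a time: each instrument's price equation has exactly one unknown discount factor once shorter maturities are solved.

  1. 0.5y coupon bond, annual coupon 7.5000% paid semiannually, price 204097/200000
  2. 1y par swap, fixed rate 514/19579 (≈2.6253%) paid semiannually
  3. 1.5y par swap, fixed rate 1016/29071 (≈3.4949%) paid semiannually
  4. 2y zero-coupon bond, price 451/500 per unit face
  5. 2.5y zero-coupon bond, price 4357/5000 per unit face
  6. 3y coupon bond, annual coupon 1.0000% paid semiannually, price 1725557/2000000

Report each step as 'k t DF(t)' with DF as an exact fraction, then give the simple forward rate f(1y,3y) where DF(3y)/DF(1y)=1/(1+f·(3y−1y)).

1 1/2 2459/2500
2 1 9743/10000
3 3/2 2373/2500
4 2 451/500
5 5/2 4357/5000
6 3 522/625
f(1y,3y) = ((9743/10000)/(522/625) − 1)/(2) = 1391/16704 ≈ 8.3273%

step 1 [0.5y] bond c/2=3/80: DF=(204097/200000 − 3/80·(0))/(1+3/80) = 2459/2500 ≈ 0.983600
step 2 [1y] swap r/2=257/19579: DF=(1 − 257/19579·(0.983600))/(1+257/19579) = 9743/10000 ≈ 0.974300
step 3 [1.5y] swap r/2=508/29071: DF=(1 − 508/29071·(0.983600+0.974300))/(1+508/29071) = 2373/2500 ≈ 0.949200
step 4 [2y] zero: DF = P = 451/500 ≈ 0.902000
step 5 [2.5y] zero: DF = P = 4357/5000 ≈ 0.871400
step 6 [3y] bond c/2=1/200: DF=(1725557/2000000 − 1/200·(0.983600+0.974300+0.949200+0.902000+0.871400))/(1+1/200) = 522/625 ≈ 0.835200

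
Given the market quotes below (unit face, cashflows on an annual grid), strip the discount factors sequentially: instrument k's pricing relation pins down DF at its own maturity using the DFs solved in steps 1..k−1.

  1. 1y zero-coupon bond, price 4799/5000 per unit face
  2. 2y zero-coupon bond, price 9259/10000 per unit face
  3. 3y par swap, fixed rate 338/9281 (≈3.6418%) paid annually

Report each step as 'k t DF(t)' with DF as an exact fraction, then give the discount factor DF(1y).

1 1 4799/5000
2 2 9259/10000
3 3 4493/5000
DF(1y) = 4799/5000 ≈ 0.959800

step 1 [1y] zero: DF = P = 4799/5000 ≈ 0.959800
step 2 [2y] zero: DF = P = 9259/10000 ≈ 0.925900
step 3 [3y] swap r/1=338/9281: DF=(1 − 338/9281·(0.959800+0.925900))/(1+338/9281) = 4493/5000 ≈ 0.898600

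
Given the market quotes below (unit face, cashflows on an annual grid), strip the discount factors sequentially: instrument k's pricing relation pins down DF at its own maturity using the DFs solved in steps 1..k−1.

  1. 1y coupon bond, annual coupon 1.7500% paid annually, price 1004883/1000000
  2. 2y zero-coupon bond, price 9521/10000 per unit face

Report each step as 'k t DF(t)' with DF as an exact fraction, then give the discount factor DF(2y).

1 1 2469/2500
2 2 9521/10000
DF(2y) = 9521/10000 ≈ 0.952100

step 1 [1y] bond c/1=7/400: DF=(1004883/1000000 − 7/400·(0))/(1+7/400) = 2469/2500 ≈ 0.987600
step 2 [2y] zero: DF = P = 9521/10000 ≈ 0.952100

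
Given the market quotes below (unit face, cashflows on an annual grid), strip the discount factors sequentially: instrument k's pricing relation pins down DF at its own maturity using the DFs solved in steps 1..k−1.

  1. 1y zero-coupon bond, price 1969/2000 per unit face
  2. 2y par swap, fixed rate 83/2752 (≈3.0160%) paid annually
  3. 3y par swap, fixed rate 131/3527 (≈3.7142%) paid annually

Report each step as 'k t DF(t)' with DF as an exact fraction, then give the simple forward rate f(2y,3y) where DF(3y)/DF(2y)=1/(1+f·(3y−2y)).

1 1 1969/2000
2 2 9419/10000
3 3 1119/1250
f(2y,3y) = ((9419/10000)/(1119/1250) − 1)/(1) = 467/8952 ≈ 5.2167%

step 1 [1y] zero: DF = P = 1969/2000 ≈ 0.984500
step 2 [2y] swap r/1=83/2752: DF=(1 − 83/2752·(0.984500))/(1+83/2752) = 9419/10000 ≈ 0.941900
step 3 [3y] swap r/1=131/3527: DF=(1 − 131/3527·(0.984500+0.941900))/(1+131/3527) = 1119/1250 ≈ 0.895200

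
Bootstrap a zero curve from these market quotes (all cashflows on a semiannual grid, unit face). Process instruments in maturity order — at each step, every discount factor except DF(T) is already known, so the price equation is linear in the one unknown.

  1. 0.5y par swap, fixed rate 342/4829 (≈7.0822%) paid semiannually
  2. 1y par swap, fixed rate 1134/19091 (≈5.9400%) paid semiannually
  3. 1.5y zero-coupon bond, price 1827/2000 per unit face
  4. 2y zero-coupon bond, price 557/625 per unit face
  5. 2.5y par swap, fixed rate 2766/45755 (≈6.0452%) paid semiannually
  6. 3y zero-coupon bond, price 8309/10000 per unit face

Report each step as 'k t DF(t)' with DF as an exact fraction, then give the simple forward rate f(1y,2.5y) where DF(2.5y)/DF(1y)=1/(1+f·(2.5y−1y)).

1 1/2 4829/5000
2 1 9433/10000
3 3/2 1827/2000
4 2 557/625
5 5/2 8617/10000
6 3 8309/10000
f(1y,2.5y) = ((9433/10000)/(8617/10000) − 1)/(3/2) = 544/8617 ≈ 6.3131%

step 1 [0.5y] swap r/2=171/4829: DF=(1 − 171/4829·(0))/(1+171/4829) = 4829/5000 ≈ 0.965800
step 2 [1y] swap r/2=567/19091: DF=(1 − 567/19091·(0.965800))/(1+567/19091) = 9433/10000 ≈ 0.943300
step 3 [1.5y] zero: DF = P = 1827/2000 ≈ 0.913500
step 4 [2y] zero: DF = P = 557/625 ≈ 0.891200
step 5 [2.5y] swap r/2=1383/45755: DF=(1 − 1383/45755·(0.965800+0.943300+0.913500+0.891200))/(1+1383/45755) = 8617/10000 ≈ 0.861700
step 6 [3y] zero: DF = P = 8309/10000 ≈ 0.830900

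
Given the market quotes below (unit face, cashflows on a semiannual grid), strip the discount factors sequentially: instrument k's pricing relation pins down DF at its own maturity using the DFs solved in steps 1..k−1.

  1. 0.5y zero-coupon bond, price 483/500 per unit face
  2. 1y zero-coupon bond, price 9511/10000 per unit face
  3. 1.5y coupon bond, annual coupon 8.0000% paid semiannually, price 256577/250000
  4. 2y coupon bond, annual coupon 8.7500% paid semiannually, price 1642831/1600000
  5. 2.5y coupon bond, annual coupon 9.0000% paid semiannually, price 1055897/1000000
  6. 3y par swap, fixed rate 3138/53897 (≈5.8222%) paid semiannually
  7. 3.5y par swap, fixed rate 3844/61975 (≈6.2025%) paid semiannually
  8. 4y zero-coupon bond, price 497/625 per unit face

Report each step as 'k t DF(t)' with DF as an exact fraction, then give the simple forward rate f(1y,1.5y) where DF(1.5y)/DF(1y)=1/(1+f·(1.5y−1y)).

1 1/2 483/500
2 1 9511/10000
3 3/2 9131/10000
4 2 8651/10000
5 5/2 8513/10000
6 3 8431/10000
7 7/2 4039/5000
8 4 497/625
f(1y,1.5y) = ((9511/10000)/(9131/10000) − 1)/(1/2) = 760/9131 ≈ 8.3233%

step 1 [0.5y] zero: DF = P = 483/500 ≈ 0.966000
step 2 [1y] zero: DF = P = 9511/10000 ≈ 0.951100
step 3 [1.5y] bond c/2=1/25: DF=(256577/250000 − 1/25·(0.966000+0.951100))/(1+1/25) = 9131/10000 ≈ 0.913100
step 4 [2y] bond c/2=7/160: DF=(1642831/1600000 − 7/160·(0.966000+0.951100+0.913100))/(1+7/160) = 8651/10000 ≈ 0.865100
step 5 [2.5y] bond c/2=9/200: DF=(1055897/1000000 − 9/200·(0.966000+0.951100+0.913100+0.865100))/(1+9/200) = 8513/10000 ≈ 0.851300
step 6 [3y] swap r/2=1569/53897: DF=(1 − 1569/53897·(0.966000+0.951100+0.913100+0.865100+0.851300))/(1+1569/53897) = 8431/10000 ≈ 0.843100
step 7 [3.5y] swap r/2=1922/61975: DF=(1 − 1922/61975·(0.966000+0.951100+0.913100+0.865100+0.851300+0.843100))/(1+1922/61975) = 4039/5000 ≈ 0.807800
step 8 [4y] zero: DF = P = 497/625 ≈ 0.795200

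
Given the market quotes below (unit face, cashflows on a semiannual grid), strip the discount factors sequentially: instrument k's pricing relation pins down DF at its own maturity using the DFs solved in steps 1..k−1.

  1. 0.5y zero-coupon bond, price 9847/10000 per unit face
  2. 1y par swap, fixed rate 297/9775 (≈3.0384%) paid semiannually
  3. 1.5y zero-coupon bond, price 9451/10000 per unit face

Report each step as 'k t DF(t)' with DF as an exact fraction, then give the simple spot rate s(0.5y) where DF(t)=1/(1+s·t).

1 1/2 9847/10000
2 1 9703/10000
3 3/2 9451/10000
s(0.5y) = (1/(9847/10000) − 1)/(1/2) = 306/9847 ≈ 3.1075%

step 1 [0.5y] zero: DF = P = 9847/10000 ≈ 0.984700
step 2 [1y] swap r/2=297/19550: DF=(1 − 297/19550·(0.984700))/(1+297/19550) = 9703/10000 ≈ 0.970300
step 3 [1.5y] zero: DF = P = 9451/10000 ≈ 0.945100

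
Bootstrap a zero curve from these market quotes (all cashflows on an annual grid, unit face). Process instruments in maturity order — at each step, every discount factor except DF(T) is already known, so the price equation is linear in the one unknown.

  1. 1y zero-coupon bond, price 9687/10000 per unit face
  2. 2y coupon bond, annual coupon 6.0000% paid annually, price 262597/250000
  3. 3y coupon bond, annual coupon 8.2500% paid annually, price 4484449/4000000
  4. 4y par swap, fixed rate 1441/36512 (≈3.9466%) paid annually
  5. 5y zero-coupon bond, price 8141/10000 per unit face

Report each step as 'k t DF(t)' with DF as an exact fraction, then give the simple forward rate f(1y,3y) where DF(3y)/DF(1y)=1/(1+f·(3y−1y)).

1 1 9687/10000
2 2 9361/10000
3 3 1781/2000
4 4 8559/10000
5 5 8141/10000
f(1y,3y) = ((9687/10000)/(1781/2000) − 1)/(2) = 391/8905 ≈ 4.3908%

step 1 [1y] zero: DF = P = 9687/10000 ≈ 0.968700
step 2 [2y] bond c/1=3/50: DF=(262597/250000 − 3/50·(0.968700))/(1+3/50) = 9361/10000 ≈ 0.936100
step 3 [3y] bond c/1=33/400: DF=(4484449/4000000 − 33/400·(0.968700+0.936100))/(1+33/400) = 1781/2000 ≈ 0.890500
step 4 [4y] swap r/1=1441/36512: DF=(1 − 1441/36512·(0.968700+0.936100+0.890500))/(1+1441/36512) = 8559/10000 ≈ 0.855900
step 5 [5y] zero: DF = P = 8141/10000 ≈ 0.814100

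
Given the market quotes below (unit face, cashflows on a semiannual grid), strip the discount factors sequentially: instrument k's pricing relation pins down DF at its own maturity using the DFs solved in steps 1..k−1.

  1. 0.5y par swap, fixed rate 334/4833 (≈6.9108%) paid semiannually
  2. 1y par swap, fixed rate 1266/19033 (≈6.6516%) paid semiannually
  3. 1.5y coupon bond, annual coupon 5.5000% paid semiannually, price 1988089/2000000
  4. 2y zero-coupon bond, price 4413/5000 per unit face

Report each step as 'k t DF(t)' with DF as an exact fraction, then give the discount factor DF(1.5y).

1 1/2 4833/5000
2 1 9367/10000
3 3/2 1833/2000
4 2 4413/5000
DF(1.5y) = 1833/2000 ≈ 0.916500

step 1 [0.5y] swap r/2=167/4833: DF=(1 − 167/4833·(0))/(1+167/4833) = 4833/5000 ≈ 0.966600
step 2 [1y] swap r/2=633/19033: DF=(1 − 633/19033·(0.966600))/(1+633/19033) = 9367/10000 ≈ 0.936700
step 3 [1.5y] bond c/2=11/400: DF=(1988089/2000000 − 11/400·(0.966600+0.936700))/(1+11/400) = 1833/2000 ≈ 0.916500
step 4 [2y] zero: DF = P = 4413/5000 ≈ 0.882600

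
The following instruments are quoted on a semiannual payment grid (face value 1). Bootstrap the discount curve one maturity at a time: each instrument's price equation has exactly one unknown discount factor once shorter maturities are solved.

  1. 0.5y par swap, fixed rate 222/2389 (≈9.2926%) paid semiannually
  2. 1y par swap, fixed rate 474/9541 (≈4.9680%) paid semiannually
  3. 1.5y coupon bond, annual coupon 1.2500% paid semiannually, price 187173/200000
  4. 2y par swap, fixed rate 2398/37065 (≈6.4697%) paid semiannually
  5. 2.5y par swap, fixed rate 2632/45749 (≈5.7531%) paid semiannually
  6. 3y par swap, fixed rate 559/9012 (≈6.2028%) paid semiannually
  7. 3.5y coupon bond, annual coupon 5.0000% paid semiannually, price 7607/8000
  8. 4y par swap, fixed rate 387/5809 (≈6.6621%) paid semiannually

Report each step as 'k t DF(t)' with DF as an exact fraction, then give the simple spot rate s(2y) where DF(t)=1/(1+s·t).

step 1 [0.5y] swap r/2=111/2389: DF=(1 − 111/2389·(0))/(1+111/2389) = 2389/2500 ≈ 0.955600
step 2 [1y] swap r/2=237/9541: DF=(1 − 237/9541·(0.955600))/(1+237/9541) = 4763/5000 ≈ 0.952600
step 3 [1.5y] bond c/2=1/160: DF=(187173/200000 − 1/160·(0.955600+0.952600))/(1+1/160) = 4591/5000 ≈ 0.918200
step 4 [2y] swap r/2=1199/37065: DF=(1 − 1199/37065·(0.955600+0.952600+0.918200))/(1+1199/37065) = 8801/10000 ≈ 0.880100
step 5 [2.5y] swap r/2=1316/45749: DF=(1 − 1316/45749·(0.955600+0.952600+0.918200+0.880100))/(1+1316/45749) = 2171/2500 ≈ 0.868400
step 6 [3y] swap r/2=559/18024: DF=(1 − 559/18024·(0.955600+0.952600+0.918200+0.880100+0.868400))/(1+559/18024) = 8323/10000 ≈ 0.832300
step 7 [3.5y] bond c/2=1/40: DF=(7607/8000 − 1/40·(0.955600+0.952600+0.918200+0.880100+0.868400+0.832300))/(1+1/40) = 3979/5000 ≈ 0.795800
step 8 [4y] swap r/2=387/11618: DF=(1 − 387/11618·(0.955600+0.952600+0.918200+0.880100+0.868400+0.832300+0.795800))/(1+387/11618) = 3839/5000 ≈ 0.767800

1 1/2 2389/2500
2 1 4763/5000
3 3/2 4591/5000
4 2 8801/10000
5 5/2 2171/2500
6 3 8323/10000
7 7/2 3979/5000
8 4 3839/5000
s(2y) = (1/(8801/10000) − 1)/(2) = 1199/17602 ≈ 6.8117%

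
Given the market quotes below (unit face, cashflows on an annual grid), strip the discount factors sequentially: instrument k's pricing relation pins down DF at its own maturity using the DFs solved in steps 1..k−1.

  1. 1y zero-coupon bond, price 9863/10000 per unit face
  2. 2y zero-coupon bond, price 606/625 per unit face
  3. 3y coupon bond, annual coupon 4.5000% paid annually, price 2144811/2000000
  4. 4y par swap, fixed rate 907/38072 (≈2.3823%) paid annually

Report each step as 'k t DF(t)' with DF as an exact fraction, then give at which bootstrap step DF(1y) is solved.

step 1 [1y] zero: DF = P = 9863/10000 ≈ 0.986300
step 2 [2y] zero: DF = P = 606/625 ≈ 0.969600
step 3 [3y] bond c/1=9/200: DF=(2144811/2000000 − 9/200·(0.986300+0.969600))/(1+9/200) = 471/500 ≈ 0.942000
step 4 [4y] swap r/1=907/38072: DF=(1 − 907/38072·(0.986300+0.969600+0.942000))/(1+907/38072) = 9093/10000 ≈ 0.909300

1 1 9863/10000
2 2 606/625
3 3 471/500
4 4 9093/10000
DF(1y) is solved at step 1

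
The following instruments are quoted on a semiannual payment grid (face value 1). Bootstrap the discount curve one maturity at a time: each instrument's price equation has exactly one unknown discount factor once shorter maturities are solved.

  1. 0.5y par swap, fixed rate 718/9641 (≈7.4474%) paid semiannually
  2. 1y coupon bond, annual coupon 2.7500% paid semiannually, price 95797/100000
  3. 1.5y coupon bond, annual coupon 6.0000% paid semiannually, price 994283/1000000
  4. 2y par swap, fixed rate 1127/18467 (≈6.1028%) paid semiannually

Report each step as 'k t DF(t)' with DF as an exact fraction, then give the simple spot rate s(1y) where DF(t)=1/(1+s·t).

1 1/2 9641/10000
2 1 9319/10000
3 3/2 9101/10000
4 2 8873/10000
s(1y) = (1/(9319/10000) − 1)/(1) = 681/9319 ≈ 7.3077%

step 1 [0.5y] swap r/2=359/9641: DF=(1 − 359/9641·(0))/(1+359/9641) = 9641/10000 ≈ 0.964100
step 2 [1y] bond c/2=11/800: DF=(95797/100000 − 11/800·(0.964100))/(1+11/800) = 9319/10000 ≈ 0.931900
step 3 [1.5y] bond c/2=3/100: DF=(994283/1000000 − 3/100·(0.964100+0.931900))/(1+3/100) = 9101/10000 ≈ 0.910100
step 4 [2y] swap r/2=1127/36934: DF=(1 − 1127/36934·(0.964100+0.931900+0.910100))/(1+1127/36934) = 8873/10000 ≈ 0.887300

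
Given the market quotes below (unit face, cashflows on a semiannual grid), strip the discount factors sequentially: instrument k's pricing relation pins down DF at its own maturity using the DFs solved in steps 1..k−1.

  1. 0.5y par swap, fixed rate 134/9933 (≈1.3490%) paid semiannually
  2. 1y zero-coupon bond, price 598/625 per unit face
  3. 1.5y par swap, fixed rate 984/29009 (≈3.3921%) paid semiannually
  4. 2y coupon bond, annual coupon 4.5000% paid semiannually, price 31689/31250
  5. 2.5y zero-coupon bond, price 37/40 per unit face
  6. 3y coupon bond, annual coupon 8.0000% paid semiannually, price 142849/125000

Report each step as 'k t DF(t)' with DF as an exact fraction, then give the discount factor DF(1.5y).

1 1/2 9933/10000
2 1 598/625
3 3/2 2377/2500
4 2 9279/10000
5 5/2 37/40
6 3 229/250
DF(1.5y) = 2377/2500 ≈ 0.950800

step 1 [0.5y] swap r/2=67/9933: DF=(1 − 67/9933·(0))/(1+67/9933) = 9933/10000 ≈ 0.993300
step 2 [1y] zero: DF = P = 598/625 ≈ 0.956800
step 3 [1.5y] swap r/2=492/29009: DF=(1 − 492/29009·(0.993300+0.956800))/(1+492/29009) = 2377/2500 ≈ 0.950800
step 4 [2y] bond c/2=9/400: DF=(31689/31250 − 9/400·(0.993300+0.956800+0.950800))/(1+9/400) = 9279/10000 ≈ 0.927900
step 5 [2.5y] zero: DF = P = 37/40 ≈ 0.925000
step 6 [3y] bond c/2=1/25: DF=(142849/125000 − 1/25·(0.993300+0.956800+0.950800+0.927900+0.925000))/(1+1/25) = 229/250 ≈ 0.916000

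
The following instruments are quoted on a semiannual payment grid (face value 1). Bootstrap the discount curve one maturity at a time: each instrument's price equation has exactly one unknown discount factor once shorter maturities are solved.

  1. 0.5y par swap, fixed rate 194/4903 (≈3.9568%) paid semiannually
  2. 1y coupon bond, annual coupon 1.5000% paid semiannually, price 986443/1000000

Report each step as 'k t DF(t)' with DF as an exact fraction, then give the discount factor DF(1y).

1 1/2 4903/5000
2 1 4859/5000
DF(1y) = 4859/5000 ≈ 0.971800

step 1 [0.5y] swap r/2=97/4903: DF=(1 − 97/4903·(0))/(1+97/4903) = 4903/5000 ≈ 0.980600
step 2 [1y] bond c/2=3/400: DF=(986443/1000000 − 3/400·(0.980600))/(1+3/400) = 4859/5000 ≈ 0.971800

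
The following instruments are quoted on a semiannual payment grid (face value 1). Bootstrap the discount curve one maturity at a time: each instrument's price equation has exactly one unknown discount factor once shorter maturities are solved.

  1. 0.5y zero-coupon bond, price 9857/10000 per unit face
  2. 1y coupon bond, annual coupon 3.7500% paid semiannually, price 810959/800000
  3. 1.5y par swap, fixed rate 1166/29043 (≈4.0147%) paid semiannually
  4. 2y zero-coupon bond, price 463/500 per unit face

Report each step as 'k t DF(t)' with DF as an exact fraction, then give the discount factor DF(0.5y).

step 1 [0.5y] zero: DF = P = 9857/10000 ≈ 0.985700
step 2 [1y] bond c/2=3/160: DF=(810959/800000 − 3/160·(0.985700))/(1+3/160) = 9769/10000 ≈ 0.976900
step 3 [1.5y] swap r/2=583/29043: DF=(1 − 583/29043·(0.985700+0.976900))/(1+583/29043) = 9417/10000 ≈ 0.941700
step 4 [2y] zero: DF = P = 463/500 ≈ 0.926000

1 1/2 9857/10000
2 1 9769/10000
3 3/2 9417/10000
4 2 463/500
DF(0.5y) = 9857/10000 ≈ 0.985700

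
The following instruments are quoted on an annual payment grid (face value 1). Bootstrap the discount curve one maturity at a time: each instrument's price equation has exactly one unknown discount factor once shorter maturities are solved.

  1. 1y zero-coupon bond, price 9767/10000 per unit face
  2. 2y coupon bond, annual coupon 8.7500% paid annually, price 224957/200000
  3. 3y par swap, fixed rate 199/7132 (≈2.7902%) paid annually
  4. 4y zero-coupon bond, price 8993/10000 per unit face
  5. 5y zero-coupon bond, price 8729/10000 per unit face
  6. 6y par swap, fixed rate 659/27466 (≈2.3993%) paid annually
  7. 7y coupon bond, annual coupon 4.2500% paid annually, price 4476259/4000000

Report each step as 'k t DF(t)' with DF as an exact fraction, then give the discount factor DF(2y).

1 1 9767/10000
2 2 9557/10000
3 3 2301/2500
4 4 8993/10000
5 5 8729/10000
6 6 4341/5000
7 7 1699/2000
DF(2y) = 9557/10000 ≈ 0.955700

step 1 [1y] zero: DF = P = 9767/10000 ≈ 0.976700
step 2 [2y] bond c/1=7/80: DF=(224957/200000 − 7/80·(0.976700))/(1+7/80) = 9557/10000 ≈ 0.955700
step 3 [3y] swap r/1=199/7132: DF=(1 − 199/7132·(0.976700+0.955700))/(1+199/7132) = 2301/2500 ≈ 0.920400
step 4 [4y] zero: DF = P = 8993/10000 ≈ 0.899300
step 5 [5y] zero: DF = P = 8729/10000 ≈ 0.872900
step 6 [6y] swap r/1=659/27466: DF=(1 − 659/27466·(0.976700+0.955700+0.920400+0.899300+0.872900))/(1+659/27466) = 4341/5000 ≈ 0.868200
step 7 [7y] bond c/1=17/400: DF=(4476259/4000000 − 17/400·(0.976700+0.955700+0.920400+0.899300+0.872900+0.868200))/(1+17/400) = 1699/2000 ≈ 0.849500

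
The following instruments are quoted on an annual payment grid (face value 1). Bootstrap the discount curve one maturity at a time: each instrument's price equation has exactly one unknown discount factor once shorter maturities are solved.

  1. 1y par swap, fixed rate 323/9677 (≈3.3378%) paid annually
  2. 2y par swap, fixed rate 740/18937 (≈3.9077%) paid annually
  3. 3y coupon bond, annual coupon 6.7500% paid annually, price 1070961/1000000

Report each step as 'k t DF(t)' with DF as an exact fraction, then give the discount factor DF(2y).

step 1 [1y] swap r/1=323/9677: DF=(1 − 323/9677·(0))/(1+323/9677) = 9677/10000 ≈ 0.967700
step 2 [2y] swap r/1=740/18937: DF=(1 − 740/18937·(0.967700))/(1+740/18937) = 463/500 ≈ 0.926000
step 3 [3y] bond c/1=27/400: DF=(1070961/1000000 − 27/400·(0.967700+0.926000))/(1+27/400) = 1767/2000 ≈ 0.883500

1 1 9677/10000
2 2 463/500
3 3 1767/2000
DF(2y) = 463/500 ≈ 0.926000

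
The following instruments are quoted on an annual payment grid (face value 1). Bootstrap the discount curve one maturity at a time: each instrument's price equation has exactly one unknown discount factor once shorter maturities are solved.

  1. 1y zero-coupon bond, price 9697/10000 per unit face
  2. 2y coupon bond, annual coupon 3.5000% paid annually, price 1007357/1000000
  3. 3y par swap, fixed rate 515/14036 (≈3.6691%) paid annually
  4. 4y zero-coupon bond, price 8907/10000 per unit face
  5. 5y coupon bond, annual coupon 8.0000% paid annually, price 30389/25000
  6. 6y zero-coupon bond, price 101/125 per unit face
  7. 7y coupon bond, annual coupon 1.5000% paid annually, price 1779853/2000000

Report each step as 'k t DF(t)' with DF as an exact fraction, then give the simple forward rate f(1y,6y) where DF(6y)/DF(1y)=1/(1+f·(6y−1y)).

1 1 9697/10000
2 2 1881/2000
3 3 897/1000
4 4 8907/10000
5 5 2129/2500
6 6 101/125
7 7 997/1250
f(1y,6y) = ((9697/10000)/(101/125) − 1)/(5) = 1617/40400 ≈ 4.0025%

step 1 [1y] zero: DF = P = 9697/10000 ≈ 0.969700
step 2 [2y] bond c/1=7/200: DF=(1007357/1000000 − 7/200·(0.969700))/(1+7/200) = 1881/2000 ≈ 0.940500
step 3 [3y] swap r/1=515/14036: DF=(1 − 515/14036·(0.969700+0.940500))/(1+515/14036) = 897/1000 ≈ 0.897000
step 4 [4y] zero: DF = P = 8907/10000 ≈ 0.890700
step 5 [5y] bond c/1=2/25: DF=(30389/25000 − 2/25·(0.969700+0.940500+0.897000+0.890700))/(1+2/25) = 2129/2500 ≈ 0.851600
step 6 [6y] zero: DF = P = 101/125 ≈ 0.808000
step 7 [7y] bond c/1=3/200: DF=(1779853/2000000 − 3/200·(0.969700+0.940500+0.897000+0.890700+0.851600+0.808000))/(1+3/200) = 997/1250 ≈ 0.797600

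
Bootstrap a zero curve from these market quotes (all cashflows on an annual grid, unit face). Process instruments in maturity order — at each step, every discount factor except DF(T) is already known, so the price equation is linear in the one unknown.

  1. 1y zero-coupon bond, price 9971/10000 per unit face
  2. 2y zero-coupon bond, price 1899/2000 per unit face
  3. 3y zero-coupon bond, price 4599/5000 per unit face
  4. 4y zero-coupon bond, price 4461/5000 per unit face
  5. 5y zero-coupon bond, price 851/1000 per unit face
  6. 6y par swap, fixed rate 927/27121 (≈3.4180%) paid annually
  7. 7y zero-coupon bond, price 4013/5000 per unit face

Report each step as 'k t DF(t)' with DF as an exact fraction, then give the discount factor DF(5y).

1 1 9971/10000
2 2 1899/2000
3 3 4599/5000
4 4 4461/5000
5 5 851/1000
6 6 4073/5000
7 7 4013/5000
DF(5y) = 851/1000 ≈ 0.851000

step 1 [1y] zero: DF = P = 9971/10000 ≈ 0.997100
step 2 [2y] zero: DF = P = 1899/2000 ≈ 0.949500
step 3 [3y] zero: DF = P = 4599/5000 ≈ 0.919800
step 4 [4y] zero: DF = P = 4461/5000 ≈ 0.892200
step 5 [5y] zero: DF = P = 851/1000 ≈ 0.851000
step 6 [6y] swap r/1=927/27121: DF=(1 − 927/27121·(0.997100+0.949500+0.919800+0.892200+0.851000))/(1+927/27121) = 4073/5000 ≈ 0.814600
step 7 [7y] zero: DF = P = 4013/5000 ≈ 0.802600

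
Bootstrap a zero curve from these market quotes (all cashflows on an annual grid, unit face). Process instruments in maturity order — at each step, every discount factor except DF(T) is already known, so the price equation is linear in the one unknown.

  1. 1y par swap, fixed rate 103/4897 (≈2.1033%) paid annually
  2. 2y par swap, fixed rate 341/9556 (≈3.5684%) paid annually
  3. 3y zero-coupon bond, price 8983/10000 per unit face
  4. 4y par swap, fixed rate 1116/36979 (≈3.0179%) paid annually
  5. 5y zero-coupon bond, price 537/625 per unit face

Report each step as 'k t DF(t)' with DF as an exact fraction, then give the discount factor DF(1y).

1 1 4897/5000
2 2 4659/5000
3 3 8983/10000
4 4 2221/2500
5 5 537/625
DF(1y) = 4897/5000 ≈ 0.979400

step 1 [1y] swap r/1=103/4897: DF=(1 − 103/4897·(0))/(1+103/4897) = 4897/5000 ≈ 0.979400
step 2 [2y] swap r/1=341/9556: DF=(1 − 341/9556·(0.979400))/(1+341/9556) = 4659/5000 ≈ 0.931800
step 3 [3y] zero: DF = P = 8983/10000 ≈ 0.898300
step 4 [4y] swap r/1=1116/36979: DF=(1 − 1116/36979·(0.979400+0.931800+0.898300))/(1+1116/36979) = 2221/2500 ≈ 0.888400
step 5 [5y] zero: DF = P = 537/625 ≈ 0.859200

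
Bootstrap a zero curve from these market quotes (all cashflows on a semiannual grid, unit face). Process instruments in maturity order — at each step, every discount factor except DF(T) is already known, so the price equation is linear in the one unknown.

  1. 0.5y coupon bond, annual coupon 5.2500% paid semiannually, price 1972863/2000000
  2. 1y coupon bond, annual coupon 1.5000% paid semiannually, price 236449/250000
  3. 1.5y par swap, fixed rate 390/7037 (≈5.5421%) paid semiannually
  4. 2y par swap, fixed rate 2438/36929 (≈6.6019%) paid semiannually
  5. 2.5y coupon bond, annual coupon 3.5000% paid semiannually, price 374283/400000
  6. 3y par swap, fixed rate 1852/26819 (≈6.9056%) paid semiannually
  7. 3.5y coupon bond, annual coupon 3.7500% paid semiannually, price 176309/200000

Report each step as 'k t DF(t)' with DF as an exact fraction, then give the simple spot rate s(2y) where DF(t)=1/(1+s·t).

1 1/2 2403/2500
2 1 2329/2500
3 3/2 461/500
4 2 8781/10000
5 5/2 8561/10000
6 3 2037/2500
7 7/2 3833/5000
s(2y) = (1/(8781/10000) − 1)/(2) = 1219/17562 ≈ 6.9411%

step 1 [0.5y] bond c/2=21/800: DF=(1972863/2000000 − 21/800·(0))/(1+21/800) = 2403/2500 ≈ 0.961200
step 2 [1y] bond c/2=3/400: DF=(236449/250000 − 3/400·(0.961200))/(1+3/400) = 2329/2500 ≈ 0.931600
step 3 [1.5y] swap r/2=195/7037: DF=(1 − 195/7037·(0.961200+0.931600))/(1+195/7037) = 461/500 ≈ 0.922000
step 4 [2y] swap r/2=1219/36929: DF=(1 − 1219/36929·(0.961200+0.931600+0.922000))/(1+1219/36929) = 8781/10000 ≈ 0.878100
step 5 [2.5y] bond c/2=7/400: DF=(374283/400000 − 7/400·(0.961200+0.931600+0.922000+0.878100))/(1+7/400) = 8561/10000 ≈ 0.856100
step 6 [3y] swap r/2=926/26819: DF=(1 − 926/26819·(0.961200+0.931600+0.922000+0.878100+0.856100))/(1+926/26819) = 2037/2500 ≈ 0.814800
step 7 [3.5y] bond c/2=3/160: DF=(176309/200000 − 3/160·(0.961200+0.931600+0.922000+0.878100+0.856100+0.814800))/(1+3/160) = 3833/5000 ≈ 0.766600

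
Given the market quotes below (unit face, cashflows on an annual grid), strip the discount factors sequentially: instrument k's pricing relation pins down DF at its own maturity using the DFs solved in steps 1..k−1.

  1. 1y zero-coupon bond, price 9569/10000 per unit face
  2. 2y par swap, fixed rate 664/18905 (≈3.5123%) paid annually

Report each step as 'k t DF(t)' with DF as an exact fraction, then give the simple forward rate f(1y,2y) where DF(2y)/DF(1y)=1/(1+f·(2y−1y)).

step 1 [1y] zero: DF = P = 9569/10000 ≈ 0.956900
step 2 [2y] swap r/1=664/18905: DF=(1 − 664/18905·(0.956900))/(1+664/18905) = 1167/1250 ≈ 0.933600

1 1 9569/10000
2 2 1167/1250
f(1y,2y) = ((9569/10000)/(1167/1250) − 1)/(1) = 233/9336 ≈ 2.4957%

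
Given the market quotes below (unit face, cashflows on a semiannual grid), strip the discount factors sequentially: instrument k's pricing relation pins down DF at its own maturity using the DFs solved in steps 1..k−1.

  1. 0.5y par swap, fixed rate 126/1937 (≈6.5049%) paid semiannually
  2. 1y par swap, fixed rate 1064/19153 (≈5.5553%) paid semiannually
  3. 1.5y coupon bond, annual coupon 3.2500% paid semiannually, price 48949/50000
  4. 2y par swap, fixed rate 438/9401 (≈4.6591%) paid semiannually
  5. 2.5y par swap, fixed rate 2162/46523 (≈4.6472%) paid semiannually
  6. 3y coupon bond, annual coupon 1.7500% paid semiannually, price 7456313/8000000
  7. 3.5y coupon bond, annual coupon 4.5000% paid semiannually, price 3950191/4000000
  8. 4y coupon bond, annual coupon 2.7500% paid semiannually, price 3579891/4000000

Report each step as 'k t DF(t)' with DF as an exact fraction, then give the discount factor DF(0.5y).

1 1/2 1937/2000
2 1 2367/2500
3 3/2 9327/10000
4 2 2281/2500
5 5/2 8919/10000
6 3 2209/2500
7 7/2 211/250
8 4 7963/10000
DF(0.5y) = 1937/2000 ≈ 0.968500

step 1 [0.5y] swap r/2=63/1937: DF=(1 − 63/1937·(0))/(1+63/1937) = 1937/2000 ≈ 0.968500
step 2 [1y] swap r/2=532/19153: DF=(1 − 532/19153·(0.968500))/(1+532/19153) = 2367/2500 ≈ 0.946800
step 3 [1.5y] bond c/2=13/800: DF=(48949/50000 − 13/800·(0.968500+0.946800))/(1+13/800) = 9327/10000 ≈ 0.932700
step 4 [2y] swap r/2=219/9401: DF=(1 − 219/9401·(0.968500+0.946800+0.932700))/(1+219/9401) = 2281/2500 ≈ 0.912400
step 5 [2.5y] swap r/2=1081/46523: DF=(1 − 1081/46523·(0.968500+0.946800+0.932700+0.912400))/(1+1081/46523) = 8919/10000 ≈ 0.891900
step 6 [3y] bond c/2=7/800: DF=(7456313/8000000 − 7/800·(0.968500+0.946800+0.932700+0.912400+0.891900))/(1+7/800) = 2209/2500 ≈ 0.883600
step 7 [3.5y] bond c/2=9/400: DF=(3950191/4000000 − 9/400·(0.968500+0.946800+0.932700+0.912400+0.891900+0.883600))/(1+9/400) = 211/250 ≈ 0.844000
step 8 [4y] bond c/2=11/800: DF=(3579891/4000000 − 11/800·(0.968500+0.946800+0.932700+0.912400+0.891900+0.883600+0.844000))/(1+11/800) = 7963/10000 ≈ 0.796300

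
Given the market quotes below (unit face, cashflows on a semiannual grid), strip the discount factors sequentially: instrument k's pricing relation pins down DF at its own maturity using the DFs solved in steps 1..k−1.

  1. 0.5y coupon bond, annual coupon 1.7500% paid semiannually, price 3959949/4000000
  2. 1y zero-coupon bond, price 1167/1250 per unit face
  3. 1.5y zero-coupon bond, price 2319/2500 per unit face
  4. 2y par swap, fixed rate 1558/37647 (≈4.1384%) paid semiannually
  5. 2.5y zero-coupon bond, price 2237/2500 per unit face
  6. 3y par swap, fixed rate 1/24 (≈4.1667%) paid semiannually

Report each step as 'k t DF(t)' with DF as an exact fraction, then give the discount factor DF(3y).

1 1/2 4907/5000
2 1 1167/1250
3 3/2 2319/2500
4 2 9221/10000
5 5/2 2237/2500
6 3 1769/2000
DF(3y) = 1769/2000 ≈ 0.884500

step 1 [0.5y] bond c/2=7/800: DF=(3959949/4000000 − 7/800·(0))/(1+7/800) = 4907/5000 ≈ 0.981400
step 2 [1y] zero: DF = P = 1167/1250 ≈ 0.933600
step 3 [1.5y] zero: DF = P = 2319/2500 ≈ 0.927600
step 4 [2y] swap r/2=779/37647: DF=(1 − 779/37647·(0.981400+0.933600+0.927600))/(1+779/37647) = 9221/10000 ≈ 0.922100
step 5 [2.5y] zero: DF = P = 2237/2500 ≈ 0.894800
step 6 [3y] swap r/2=1/48: DF=(1 − 1/48·(0.981400+0.933600+0.927600+0.922100+0.894800))/(1+1/48) = 1769/2000 ≈ 0.884500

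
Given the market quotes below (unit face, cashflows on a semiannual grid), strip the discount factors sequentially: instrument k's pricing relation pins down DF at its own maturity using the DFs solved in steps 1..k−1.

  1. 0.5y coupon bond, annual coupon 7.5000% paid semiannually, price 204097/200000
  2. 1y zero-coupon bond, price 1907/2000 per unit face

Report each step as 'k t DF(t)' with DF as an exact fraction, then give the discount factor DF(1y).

step 1 [0.5y] bond c/2=3/80: DF=(204097/200000 − 3/80·(0))/(1+3/80) = 2459/2500 ≈ 0.983600
step 2 [1y] zero: DF = P = 1907/2000 ≈ 0.953500

1 1/2 2459/2500
2 1 1907/2000
DF(1y) = 1907/2000 ≈ 0.953500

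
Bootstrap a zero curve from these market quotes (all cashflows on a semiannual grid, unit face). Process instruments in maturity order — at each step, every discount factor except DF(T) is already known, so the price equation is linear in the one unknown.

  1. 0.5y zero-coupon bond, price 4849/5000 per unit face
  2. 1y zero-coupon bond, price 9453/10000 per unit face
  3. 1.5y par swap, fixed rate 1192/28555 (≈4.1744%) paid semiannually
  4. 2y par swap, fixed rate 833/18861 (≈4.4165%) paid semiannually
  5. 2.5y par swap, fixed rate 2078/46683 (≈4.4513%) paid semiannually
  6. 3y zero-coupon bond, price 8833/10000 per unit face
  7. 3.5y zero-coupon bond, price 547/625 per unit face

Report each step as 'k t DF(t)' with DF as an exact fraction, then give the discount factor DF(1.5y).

1 1/2 4849/5000
2 1 9453/10000
3 3/2 2351/2500
4 2 9167/10000
5 5/2 8961/10000
6 3 8833/10000
7 7/2 547/625
DF(1.5y) = 2351/2500 ≈ 0.940400

step 1 [0.5y] zero: DF = P = 4849/5000 ≈ 0.969800
step 2 [1y] zero: DF = P = 9453/10000 ≈ 0.945300
step 3 [1.5y] swap r/2=596/28555: DF=(1 − 596/28555·(0.969800+0.945300))/(1+596/28555) = 2351/2500 ≈ 0.940400
step 4 [2y] swap r/2=833/37722: DF=(1 − 833/37722·(0.969800+0.945300+0.940400))/(1+833/37722) = 9167/10000 ≈ 0.916700
step 5 [2.5y] swap r/2=1039/46683: DF=(1 − 1039/46683·(0.969800+0.945300+0.940400+0.916700))/(1+1039/46683) = 8961/10000 ≈ 0.896100
step 6 [3y] zero: DF = P = 8833/10000 ≈ 0.883300
step 7 [3.5y] zero: DF = P = 547/625 ≈ 0.875200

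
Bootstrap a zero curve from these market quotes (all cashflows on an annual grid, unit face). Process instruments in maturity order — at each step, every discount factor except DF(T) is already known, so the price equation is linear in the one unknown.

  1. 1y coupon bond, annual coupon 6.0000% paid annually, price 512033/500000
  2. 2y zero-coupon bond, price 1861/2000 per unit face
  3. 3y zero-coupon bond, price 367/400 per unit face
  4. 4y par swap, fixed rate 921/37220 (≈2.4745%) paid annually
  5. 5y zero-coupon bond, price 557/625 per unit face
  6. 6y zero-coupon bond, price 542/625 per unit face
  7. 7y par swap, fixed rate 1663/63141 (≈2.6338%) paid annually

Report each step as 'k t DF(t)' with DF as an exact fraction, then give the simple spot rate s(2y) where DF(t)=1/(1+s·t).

1 1 9661/10000
2 2 1861/2000
3 3 367/400
4 4 9079/10000
5 5 557/625
6 6 542/625
7 7 8337/10000
s(2y) = (1/(1861/2000) − 1)/(2) = 139/3722 ≈ 3.7346%

step 1 [1y] bond c/1=3/50: DF=(512033/500000 − 3/50·(0))/(1+3/50) = 9661/10000 ≈ 0.966100
step 2 [2y] zero: DF = P = 1861/2000 ≈ 0.930500
step 3 [3y] zero: DF = P = 367/400 ≈ 0.917500
step 4 [4y] swap r/1=921/37220: DF=(1 − 921/37220·(0.966100+0.930500+0.917500))/(1+921/37220) = 9079/10000 ≈ 0.907900
step 5 [5y] zero: DF = P = 557/625 ≈ 0.891200
step 6 [6y] zero: DF = P = 542/625 ≈ 0.867200
step 7 [7y] swap r/1=1663/63141: DF=(1 − 1663/63141·(0.966100+0.930500+0.917500+0.907900+0.891200+0.867200))/(1+1663/63141) = 8337/10000 ≈ 0.833700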